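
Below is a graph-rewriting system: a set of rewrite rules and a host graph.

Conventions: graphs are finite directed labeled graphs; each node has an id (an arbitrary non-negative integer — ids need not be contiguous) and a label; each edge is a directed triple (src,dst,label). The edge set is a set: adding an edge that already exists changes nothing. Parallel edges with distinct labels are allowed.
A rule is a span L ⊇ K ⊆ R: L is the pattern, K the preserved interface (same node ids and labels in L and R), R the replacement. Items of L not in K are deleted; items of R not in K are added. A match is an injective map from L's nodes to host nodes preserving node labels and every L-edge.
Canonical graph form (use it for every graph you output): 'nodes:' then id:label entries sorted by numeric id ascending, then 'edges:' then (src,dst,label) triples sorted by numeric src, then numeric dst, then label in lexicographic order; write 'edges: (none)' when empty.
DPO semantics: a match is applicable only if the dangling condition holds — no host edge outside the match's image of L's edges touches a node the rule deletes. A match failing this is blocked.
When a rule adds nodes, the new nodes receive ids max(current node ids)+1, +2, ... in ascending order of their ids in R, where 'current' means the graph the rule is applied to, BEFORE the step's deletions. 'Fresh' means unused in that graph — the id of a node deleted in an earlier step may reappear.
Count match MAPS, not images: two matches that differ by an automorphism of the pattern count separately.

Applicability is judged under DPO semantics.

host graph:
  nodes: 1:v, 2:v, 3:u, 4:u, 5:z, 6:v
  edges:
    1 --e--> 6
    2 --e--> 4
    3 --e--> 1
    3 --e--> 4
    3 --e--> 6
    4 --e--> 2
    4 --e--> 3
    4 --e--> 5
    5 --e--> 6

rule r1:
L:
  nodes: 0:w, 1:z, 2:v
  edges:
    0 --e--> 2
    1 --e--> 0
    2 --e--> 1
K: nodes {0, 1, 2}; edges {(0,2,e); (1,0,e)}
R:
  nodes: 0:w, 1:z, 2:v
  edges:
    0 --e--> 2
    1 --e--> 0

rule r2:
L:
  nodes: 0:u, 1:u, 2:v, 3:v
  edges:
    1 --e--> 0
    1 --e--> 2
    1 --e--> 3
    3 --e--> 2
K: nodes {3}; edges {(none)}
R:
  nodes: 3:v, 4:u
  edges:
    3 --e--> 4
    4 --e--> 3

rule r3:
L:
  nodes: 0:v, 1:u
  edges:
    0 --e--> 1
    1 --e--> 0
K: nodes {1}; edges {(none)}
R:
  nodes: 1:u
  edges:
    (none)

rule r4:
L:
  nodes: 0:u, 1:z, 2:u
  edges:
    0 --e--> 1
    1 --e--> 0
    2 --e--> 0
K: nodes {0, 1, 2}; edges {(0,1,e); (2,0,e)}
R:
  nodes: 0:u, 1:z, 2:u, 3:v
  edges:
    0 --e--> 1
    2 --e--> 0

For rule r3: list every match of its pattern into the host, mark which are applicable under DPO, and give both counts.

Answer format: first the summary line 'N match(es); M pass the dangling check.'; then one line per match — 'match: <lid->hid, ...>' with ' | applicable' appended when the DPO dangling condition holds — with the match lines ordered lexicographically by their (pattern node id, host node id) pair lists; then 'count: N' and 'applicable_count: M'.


1 match(es); 1 pass the dangling check.
match: 0->2, 1->4 | applicable
count: 1
applicable_count: 1


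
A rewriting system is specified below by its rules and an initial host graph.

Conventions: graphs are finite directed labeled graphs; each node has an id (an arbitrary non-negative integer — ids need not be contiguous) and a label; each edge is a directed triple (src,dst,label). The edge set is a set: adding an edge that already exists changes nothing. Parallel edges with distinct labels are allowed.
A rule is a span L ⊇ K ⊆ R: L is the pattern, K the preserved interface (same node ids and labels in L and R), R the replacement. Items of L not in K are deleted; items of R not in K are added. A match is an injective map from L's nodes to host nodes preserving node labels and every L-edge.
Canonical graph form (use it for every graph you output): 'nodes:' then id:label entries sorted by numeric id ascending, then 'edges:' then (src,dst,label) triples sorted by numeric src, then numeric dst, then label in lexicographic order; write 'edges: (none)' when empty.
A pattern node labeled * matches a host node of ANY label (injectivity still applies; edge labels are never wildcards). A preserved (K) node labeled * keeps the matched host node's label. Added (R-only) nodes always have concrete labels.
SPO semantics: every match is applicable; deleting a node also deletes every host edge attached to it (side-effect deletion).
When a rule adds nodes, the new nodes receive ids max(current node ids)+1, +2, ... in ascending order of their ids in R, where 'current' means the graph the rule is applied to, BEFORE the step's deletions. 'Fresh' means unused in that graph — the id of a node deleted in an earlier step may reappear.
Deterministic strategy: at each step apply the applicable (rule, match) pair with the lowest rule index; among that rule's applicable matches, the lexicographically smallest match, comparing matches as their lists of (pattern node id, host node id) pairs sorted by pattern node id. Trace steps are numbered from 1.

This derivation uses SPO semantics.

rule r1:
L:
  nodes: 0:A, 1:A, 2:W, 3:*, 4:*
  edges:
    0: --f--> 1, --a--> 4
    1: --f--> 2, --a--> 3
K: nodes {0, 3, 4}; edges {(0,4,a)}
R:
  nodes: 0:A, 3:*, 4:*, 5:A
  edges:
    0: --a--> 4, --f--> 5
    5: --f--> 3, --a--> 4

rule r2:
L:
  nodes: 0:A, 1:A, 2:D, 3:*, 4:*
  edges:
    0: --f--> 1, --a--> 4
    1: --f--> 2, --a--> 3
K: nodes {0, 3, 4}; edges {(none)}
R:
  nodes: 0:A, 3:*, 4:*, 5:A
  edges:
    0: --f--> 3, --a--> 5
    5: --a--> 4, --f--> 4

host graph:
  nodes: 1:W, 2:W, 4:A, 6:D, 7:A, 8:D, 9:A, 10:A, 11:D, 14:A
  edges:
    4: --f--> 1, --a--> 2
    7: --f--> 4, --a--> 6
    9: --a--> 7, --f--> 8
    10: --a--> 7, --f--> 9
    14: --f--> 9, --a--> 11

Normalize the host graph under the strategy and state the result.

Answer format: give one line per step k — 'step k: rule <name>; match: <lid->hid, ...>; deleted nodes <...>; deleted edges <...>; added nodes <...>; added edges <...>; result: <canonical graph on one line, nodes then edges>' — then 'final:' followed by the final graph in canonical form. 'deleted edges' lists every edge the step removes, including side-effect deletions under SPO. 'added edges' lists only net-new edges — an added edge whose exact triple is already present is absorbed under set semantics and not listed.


step 1: rule r1; match: 0->7, 1->4, 2->1, 3->2, 4->6; deleted nodes 1, 4; deleted edges (4,1,f); (4,2,a); (7,4,f); added nodes 15; added edges (7,15,f); (15,2,f); (15,6,a); result: nodes: 2:W, 6:D, 7:A, 8:D, 9:A, 10:A, 11:D, 14:A, 15:A edges: (7,6,a); (7,15,f); (9,7,a); (9,8,f); (10,7,a); (10,9,f); (14,9,f); (14,11,a); (15,2,f); (15,6,a)
step 2: rule r2; match: 0->14, 1->9, 2->8, 3->7, 4->11; deleted nodes 8, 9; deleted edges (9,7,a); (9,8,f); (10,9,f); (14,9,f); (14,11,a); added nodes 16; added edges (14,7,f); (14,16,a); (16,11,a); (16,11,f); result: nodes: 2:W, 6:D, 7:A, 10:A, 11:D, 14:A, 15:A, 16:A edges: (7,6,a); (7,15,f); (10,7,a); (14,7,f); (14,16,a); (15,2,f); (15,6,a); (16,11,a); (16,11,f)
final:
nodes: 2:W, 6:D, 7:A, 10:A, 11:D, 14:A, 15:A, 16:A
edges: (7,6,a); (7,15,f); (10,7,a); (14,7,f); (14,16,a); (15,2,f); (15,6,a); (16,11,a); (16,11,f)


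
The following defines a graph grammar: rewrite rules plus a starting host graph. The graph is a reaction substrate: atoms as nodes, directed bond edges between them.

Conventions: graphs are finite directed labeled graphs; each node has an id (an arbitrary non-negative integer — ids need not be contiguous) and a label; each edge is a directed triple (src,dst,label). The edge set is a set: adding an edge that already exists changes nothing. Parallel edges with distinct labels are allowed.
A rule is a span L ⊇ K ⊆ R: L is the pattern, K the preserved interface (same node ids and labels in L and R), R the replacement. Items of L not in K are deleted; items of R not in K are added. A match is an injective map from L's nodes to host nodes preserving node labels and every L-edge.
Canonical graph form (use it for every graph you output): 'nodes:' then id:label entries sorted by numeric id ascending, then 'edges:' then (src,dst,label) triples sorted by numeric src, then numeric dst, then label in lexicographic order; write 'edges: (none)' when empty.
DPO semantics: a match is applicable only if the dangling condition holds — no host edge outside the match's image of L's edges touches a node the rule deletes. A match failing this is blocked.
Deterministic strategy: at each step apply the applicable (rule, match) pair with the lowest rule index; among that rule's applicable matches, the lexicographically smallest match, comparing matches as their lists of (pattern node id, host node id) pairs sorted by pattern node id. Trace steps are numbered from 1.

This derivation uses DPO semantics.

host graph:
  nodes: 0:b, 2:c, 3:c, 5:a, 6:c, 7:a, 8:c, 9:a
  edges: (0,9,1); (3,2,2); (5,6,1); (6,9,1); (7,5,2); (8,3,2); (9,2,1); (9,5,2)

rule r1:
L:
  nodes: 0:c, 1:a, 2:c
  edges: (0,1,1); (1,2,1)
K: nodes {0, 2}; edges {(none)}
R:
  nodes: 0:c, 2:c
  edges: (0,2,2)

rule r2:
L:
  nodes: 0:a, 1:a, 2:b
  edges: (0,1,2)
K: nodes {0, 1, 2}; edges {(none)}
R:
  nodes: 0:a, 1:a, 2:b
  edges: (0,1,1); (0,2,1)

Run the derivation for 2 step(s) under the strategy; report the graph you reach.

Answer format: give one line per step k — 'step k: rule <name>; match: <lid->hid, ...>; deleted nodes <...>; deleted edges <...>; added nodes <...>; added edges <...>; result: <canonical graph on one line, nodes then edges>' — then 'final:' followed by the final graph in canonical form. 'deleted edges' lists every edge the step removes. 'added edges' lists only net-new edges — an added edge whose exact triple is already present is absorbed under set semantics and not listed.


step 1: rule r2; match: 0->7, 1->5, 2->0; deleted nodes (none); deleted edges (7,5,2); added nodes (none); added edges (7,0,1); (7,5,1); result: nodes: 0:b, 2:c, 3:c, 5:a, 6:c, 7:a, 8:c, 9:a edges: (0,9,1); (3,2,2); (5,6,1); (6,9,1); (7,0,1); (7,5,1); (8,3,2); (9,2,1); (9,5,2)
step 2: rule r2; match: 0->9, 1->5, 2->0; deleted nodes (none); deleted edges (9,5,2); added nodes (none); added edges (9,0,1); (9,5,1); result: nodes: 0:b, 2:c, 3:c, 5:a, 6:c, 7:a, 8:c, 9:a edges: (0,9,1); (3,2,2); (5,6,1); (6,9,1); (7,0,1); (7,5,1); (8,3,2); (9,0,1); (9,2,1); (9,5,1)
final:
nodes: 0:b, 2:c, 3:c, 5:a, 6:c, 7:a, 8:c, 9:a
edges: (0,9,1); (3,2,2); (5,6,1); (6,9,1); (7,0,1); (7,5,1); (8,3,2); (9,0,1); (9,2,1); (9,5,1)


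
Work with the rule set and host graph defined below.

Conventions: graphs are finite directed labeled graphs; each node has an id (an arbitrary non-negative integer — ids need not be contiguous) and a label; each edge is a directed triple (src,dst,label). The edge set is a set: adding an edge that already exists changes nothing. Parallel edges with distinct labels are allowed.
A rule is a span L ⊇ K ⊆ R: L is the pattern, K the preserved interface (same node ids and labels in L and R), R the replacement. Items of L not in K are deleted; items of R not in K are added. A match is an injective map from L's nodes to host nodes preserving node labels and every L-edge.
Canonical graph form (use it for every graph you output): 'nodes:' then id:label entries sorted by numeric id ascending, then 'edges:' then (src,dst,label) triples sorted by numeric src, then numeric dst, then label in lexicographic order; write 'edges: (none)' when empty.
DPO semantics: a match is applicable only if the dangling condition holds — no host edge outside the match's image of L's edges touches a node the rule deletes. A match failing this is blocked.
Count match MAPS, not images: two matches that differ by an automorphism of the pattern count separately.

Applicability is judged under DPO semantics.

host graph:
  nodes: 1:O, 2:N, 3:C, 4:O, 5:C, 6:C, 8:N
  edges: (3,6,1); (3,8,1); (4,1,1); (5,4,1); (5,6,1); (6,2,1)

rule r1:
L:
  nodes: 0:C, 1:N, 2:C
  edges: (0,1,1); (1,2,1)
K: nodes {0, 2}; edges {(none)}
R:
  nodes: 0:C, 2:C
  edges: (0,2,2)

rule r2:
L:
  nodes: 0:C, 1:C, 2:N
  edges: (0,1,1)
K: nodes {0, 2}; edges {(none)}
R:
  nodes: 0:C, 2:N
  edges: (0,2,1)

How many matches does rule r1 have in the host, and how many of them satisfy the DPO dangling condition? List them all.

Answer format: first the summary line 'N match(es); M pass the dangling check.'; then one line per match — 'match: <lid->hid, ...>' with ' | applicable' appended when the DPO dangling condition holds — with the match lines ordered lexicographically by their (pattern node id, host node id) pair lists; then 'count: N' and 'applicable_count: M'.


0 match(es); 0 pass the dangling check.
count: 0
applicable_count: 0


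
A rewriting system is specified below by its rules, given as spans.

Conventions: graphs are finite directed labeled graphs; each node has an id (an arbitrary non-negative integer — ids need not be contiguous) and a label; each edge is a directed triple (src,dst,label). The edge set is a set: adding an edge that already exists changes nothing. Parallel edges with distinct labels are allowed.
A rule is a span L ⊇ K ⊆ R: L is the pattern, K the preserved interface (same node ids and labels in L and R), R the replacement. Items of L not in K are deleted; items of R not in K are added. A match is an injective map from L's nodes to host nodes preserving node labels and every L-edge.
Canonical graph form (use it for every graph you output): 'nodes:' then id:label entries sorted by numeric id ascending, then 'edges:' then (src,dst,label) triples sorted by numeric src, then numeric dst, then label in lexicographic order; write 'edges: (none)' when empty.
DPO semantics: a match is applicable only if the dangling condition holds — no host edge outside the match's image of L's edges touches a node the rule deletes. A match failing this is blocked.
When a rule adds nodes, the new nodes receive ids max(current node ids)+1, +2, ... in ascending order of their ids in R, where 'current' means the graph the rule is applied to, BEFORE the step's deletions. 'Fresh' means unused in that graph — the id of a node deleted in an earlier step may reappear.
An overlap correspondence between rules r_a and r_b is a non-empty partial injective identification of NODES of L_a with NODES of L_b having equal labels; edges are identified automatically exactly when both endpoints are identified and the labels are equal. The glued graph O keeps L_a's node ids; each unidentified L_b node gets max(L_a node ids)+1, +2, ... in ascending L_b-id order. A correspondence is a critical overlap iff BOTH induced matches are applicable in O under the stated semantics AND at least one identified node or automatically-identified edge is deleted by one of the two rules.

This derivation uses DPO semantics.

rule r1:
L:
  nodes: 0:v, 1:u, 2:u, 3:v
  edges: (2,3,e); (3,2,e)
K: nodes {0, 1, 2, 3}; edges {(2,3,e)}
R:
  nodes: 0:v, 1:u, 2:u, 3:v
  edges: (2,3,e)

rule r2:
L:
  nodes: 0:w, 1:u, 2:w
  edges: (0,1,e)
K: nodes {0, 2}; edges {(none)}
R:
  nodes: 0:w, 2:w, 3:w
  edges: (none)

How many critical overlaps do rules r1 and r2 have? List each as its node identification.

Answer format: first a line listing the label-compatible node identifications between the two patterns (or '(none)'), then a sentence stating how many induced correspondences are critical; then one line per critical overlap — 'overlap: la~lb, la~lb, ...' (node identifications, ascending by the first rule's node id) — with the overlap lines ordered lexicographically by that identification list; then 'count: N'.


label-compatible node identifications between L(r1) and L(r2): 1~1, 2~1
1 of the induced correspondences is a critical overlap of r1 and r2.
overlap: 1~1
count: 1


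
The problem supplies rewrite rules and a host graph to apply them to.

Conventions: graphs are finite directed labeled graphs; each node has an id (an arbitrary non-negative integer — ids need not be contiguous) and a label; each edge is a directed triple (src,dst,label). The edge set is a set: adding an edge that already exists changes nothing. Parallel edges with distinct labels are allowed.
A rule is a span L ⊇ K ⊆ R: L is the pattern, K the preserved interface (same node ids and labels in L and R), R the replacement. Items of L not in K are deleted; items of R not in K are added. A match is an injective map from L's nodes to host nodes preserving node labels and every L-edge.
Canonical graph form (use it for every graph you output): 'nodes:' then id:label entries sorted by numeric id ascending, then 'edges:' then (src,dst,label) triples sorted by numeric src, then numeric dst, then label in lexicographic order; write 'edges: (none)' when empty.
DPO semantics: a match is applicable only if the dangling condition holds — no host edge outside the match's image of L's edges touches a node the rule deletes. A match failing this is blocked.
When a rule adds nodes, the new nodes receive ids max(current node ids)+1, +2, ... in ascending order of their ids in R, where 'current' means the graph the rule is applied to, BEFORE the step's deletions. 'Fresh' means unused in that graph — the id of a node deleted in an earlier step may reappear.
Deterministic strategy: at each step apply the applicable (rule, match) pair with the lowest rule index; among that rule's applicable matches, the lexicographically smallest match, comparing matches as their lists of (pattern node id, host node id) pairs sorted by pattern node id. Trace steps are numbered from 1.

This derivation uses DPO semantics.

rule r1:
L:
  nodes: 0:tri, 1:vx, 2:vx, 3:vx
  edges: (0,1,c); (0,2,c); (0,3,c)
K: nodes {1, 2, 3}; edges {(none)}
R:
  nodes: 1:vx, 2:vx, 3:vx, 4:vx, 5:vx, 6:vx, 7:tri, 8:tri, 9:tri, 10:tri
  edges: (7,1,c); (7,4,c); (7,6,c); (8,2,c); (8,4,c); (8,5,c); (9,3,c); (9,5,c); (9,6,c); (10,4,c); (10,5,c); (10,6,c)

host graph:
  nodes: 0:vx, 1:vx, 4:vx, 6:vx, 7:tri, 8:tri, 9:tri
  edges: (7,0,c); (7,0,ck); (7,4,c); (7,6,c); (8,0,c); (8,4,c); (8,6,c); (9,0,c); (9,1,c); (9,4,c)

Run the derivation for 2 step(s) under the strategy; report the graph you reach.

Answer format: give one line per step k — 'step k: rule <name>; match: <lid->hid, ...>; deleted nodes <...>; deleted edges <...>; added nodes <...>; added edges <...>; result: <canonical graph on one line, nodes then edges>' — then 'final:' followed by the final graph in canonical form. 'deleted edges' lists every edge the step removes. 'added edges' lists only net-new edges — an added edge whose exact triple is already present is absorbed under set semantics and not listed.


step 1: rule r1; match: 0->8, 1->0, 2->4, 3->6; deleted nodes 8; deleted edges (8,0,c); (8,4,c); (8,6,c); added nodes 10, 11, 12, 13, 14, 15, 16; added edges (13,0,c); (13,10,c); (13,12,c); (14,4,c); (14,10,c); (14,11,c); (15,6,c); (15,11,c); (15,12,c); (16,10,c); (16,11,c); (16,12,c); result: nodes: 0:vx, 1:vx, 4:vx, 6:vx, 7:tri, 9:tri, 10:vx, 11:vx, 12:vx, 13:tri, 14:tri, 15:tri, 16:tri edges: (7,0,c); (7,0,ck); (7,4,c); (7,6,c); (9,0,c); (9,1,c); (9,4,c); (13,0,c); (13,10,c); (13,12,c); (14,4,c); (14,10,c); (14,11,c); (15,6,c); (15,11,c); (15,12,c); (16,10,c); (16,11,c); (16,12,c)
step 2: rule r1; match: 0->9, 1->0, 2->1, 3->4; deleted nodes 9; deleted edges (9,0,c); (9,1,c); (9,4,c); added nodes 17, 18, 19, 20, 21, 22, 23; added edges (20,0,c); (20,17,c); (20,19,c); (21,1,c); (21,17,c); (21,18,c); (22,4,c); (22,18,c); (22,19,c); (23,17,c); (23,18,c); (23,19,c); result: nodes: 0:vx, 1:vx, 4:vx, 6:vx, 7:tri, 10:vx, 11:vx, 12:vx, 13:tri, 14:tri, 15:tri, 16:tri, 17:vx, 18:vx, 19:vx, 20:tri, 21:tri, 22:tri, 23:tri edges: (7,0,c); (7,0,ck); (7,4,c); (7,6,c); (13,0,c); (13,10,c); (13,12,c); (14,4,c); (14,10,c); (14,11,c); (15,6,c); (15,11,c); (15,12,c); (16,10,c); (16,11,c); (16,12,c); (20,0,c); (20,17,c); (20,19,c); (21,1,c); (21,17,c); (21,18,c); (22,4,c); (22,18,c); (22,19,c); (23,17,c); (23,18,c); (23,19,c)
final:
nodes: 0:vx, 1:vx, 4:vx, 6:vx, 7:tri, 10:vx, 11:vx, 12:vx, 13:tri, 14:tri, 15:tri, 16:tri, 17:vx, 18:vx, 19:vx, 20:tri, 21:tri, 22:tri, 23:tri
edges: (7,0,c); (7,0,ck); (7,4,c); (7,6,c); (13,0,c); (13,10,c); (13,12,c); (14,4,c); (14,10,c); (14,11,c); (15,6,c); (15,11,c); (15,12,c); (16,10,c); (16,11,c); (16,12,c); (20,0,c); (20,17,c); (20,19,c); (21,1,c); (21,17,c); (21,18,c); (22,4,c); (22,18,c); (22,19,c); (23,17,c); (23,18,c); (23,19,c)


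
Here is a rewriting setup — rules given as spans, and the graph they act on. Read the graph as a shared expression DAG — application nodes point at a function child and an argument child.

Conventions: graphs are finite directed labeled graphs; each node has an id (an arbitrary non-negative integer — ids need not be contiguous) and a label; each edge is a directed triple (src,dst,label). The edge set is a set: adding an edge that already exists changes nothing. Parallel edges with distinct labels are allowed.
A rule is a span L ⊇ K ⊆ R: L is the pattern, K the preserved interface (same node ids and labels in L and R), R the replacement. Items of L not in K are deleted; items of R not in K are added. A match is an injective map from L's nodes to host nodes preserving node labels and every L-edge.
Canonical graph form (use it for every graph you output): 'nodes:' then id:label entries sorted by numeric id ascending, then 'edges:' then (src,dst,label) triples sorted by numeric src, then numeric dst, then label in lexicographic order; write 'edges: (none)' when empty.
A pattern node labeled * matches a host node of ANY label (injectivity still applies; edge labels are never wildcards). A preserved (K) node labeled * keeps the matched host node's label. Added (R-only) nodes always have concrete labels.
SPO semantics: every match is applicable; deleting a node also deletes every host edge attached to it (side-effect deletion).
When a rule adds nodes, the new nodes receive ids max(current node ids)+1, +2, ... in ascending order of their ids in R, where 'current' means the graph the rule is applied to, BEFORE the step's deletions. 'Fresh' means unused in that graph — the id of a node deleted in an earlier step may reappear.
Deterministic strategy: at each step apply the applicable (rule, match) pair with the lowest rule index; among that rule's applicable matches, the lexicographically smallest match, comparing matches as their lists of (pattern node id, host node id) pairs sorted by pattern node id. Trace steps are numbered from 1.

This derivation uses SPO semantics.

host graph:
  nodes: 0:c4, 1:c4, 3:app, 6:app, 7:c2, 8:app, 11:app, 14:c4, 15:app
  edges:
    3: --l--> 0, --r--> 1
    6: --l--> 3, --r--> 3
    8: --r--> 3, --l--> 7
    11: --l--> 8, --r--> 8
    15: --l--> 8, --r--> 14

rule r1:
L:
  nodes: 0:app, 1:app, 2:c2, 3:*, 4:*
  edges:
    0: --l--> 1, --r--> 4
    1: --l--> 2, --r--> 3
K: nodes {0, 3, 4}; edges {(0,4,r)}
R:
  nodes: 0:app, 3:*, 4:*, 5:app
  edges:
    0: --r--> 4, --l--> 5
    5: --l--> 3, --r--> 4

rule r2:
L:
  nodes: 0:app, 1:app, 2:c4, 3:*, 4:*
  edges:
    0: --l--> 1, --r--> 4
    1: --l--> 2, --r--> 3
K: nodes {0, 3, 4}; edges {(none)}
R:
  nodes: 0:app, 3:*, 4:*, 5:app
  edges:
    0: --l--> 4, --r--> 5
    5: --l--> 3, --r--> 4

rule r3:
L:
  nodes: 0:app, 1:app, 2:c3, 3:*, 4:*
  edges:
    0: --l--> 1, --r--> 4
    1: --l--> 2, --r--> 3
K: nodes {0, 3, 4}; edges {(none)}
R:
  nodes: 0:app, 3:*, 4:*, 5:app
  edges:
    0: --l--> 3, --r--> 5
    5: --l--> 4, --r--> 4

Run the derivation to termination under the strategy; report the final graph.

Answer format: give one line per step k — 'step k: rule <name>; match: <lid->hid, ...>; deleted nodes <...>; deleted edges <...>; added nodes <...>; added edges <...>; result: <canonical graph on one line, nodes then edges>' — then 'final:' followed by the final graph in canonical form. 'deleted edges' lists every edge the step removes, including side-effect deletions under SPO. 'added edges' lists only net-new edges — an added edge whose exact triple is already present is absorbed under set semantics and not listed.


step 1: rule r1; match: 0->15, 1->8, 2->7, 3->3, 4->14; deleted nodes 7, 8; deleted edges (8,3,r); (8,7,l); (11,8,l); (11,8,r); (15,8,l); added nodes 16; added edges (15,16,l); (16,3,l); (16,14,r); result: nodes: 0:c4, 1:c4, 3:app, 6:app, 11:app, 14:c4, 15:app, 16:app edges: (3,0,l); (3,1,r); (6,3,l); (6,3,r); (15,14,r); (15,16,l); (16,3,l); (16,14,r)
step 2: rule r2; match: 0->16, 1->3, 2->0, 3->1, 4->14; deleted nodes 0, 3; deleted edges (3,0,l); (3,1,r); (6,3,l); (6,3,r); (16,3,l); (16,14,r); added nodes 17; added edges (16,14,l); (16,17,r); (17,1,l); (17,14,r); result: nodes: 1:c4, 6:app, 11:app, 14:c4, 15:app, 16:app, 17:app edges: (15,14,r); (15,16,l); (16,14,l); (16,17,r); (17,1,l); (17,14,r)
final:
nodes: 1:c4, 6:app, 11:app, 14:c4, 15:app, 16:app, 17:app
edges: (15,14,r); (15,16,l); (16,14,l); (16,17,r); (17,1,l); (17,14,r)


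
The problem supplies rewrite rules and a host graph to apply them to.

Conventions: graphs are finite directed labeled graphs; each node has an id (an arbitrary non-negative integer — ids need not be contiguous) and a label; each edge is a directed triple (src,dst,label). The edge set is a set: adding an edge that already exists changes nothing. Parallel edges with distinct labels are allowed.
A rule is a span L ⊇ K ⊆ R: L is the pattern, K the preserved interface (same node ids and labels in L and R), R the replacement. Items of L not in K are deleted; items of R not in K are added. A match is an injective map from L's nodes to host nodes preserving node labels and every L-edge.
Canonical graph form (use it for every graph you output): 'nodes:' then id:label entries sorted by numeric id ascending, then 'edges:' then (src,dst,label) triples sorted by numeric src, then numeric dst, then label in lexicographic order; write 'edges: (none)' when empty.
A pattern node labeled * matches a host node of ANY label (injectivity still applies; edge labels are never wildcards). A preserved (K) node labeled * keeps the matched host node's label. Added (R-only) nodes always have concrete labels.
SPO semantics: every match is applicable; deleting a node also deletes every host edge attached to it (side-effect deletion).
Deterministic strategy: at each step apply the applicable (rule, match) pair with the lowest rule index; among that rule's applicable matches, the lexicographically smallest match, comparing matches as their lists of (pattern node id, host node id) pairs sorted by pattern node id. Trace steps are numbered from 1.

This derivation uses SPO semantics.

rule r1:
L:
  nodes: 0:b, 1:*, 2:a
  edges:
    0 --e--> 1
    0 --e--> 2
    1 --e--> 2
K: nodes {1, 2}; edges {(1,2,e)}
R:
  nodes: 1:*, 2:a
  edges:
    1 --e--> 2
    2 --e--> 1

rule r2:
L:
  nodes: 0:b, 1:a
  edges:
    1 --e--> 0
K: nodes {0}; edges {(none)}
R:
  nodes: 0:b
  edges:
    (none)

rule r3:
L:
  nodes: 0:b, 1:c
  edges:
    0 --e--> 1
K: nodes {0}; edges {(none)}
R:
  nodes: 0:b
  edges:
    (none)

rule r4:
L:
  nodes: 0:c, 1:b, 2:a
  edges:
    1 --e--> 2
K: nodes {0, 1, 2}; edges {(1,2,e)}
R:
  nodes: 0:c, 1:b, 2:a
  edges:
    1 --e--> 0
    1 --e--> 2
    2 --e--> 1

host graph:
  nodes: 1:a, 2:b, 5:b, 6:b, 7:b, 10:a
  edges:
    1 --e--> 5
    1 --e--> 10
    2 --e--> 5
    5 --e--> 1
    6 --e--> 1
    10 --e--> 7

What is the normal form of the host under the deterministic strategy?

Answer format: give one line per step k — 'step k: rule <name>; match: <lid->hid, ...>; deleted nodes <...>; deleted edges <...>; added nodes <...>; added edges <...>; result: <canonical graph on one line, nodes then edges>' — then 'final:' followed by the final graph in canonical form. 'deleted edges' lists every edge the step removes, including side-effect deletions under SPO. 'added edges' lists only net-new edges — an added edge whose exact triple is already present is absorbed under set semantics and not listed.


step 1: rule r2; match: 0->5, 1->1; deleted nodes 1; deleted edges (1,5,e); (1,10,e); (5,1,e); (6,1,e); added nodes (none); added edges (none); result: nodes: 2:b, 5:b, 6:b, 7:b, 10:a edges: (2,5,e); (10,7,e)
step 2: rule r2; match: 0->7, 1->10; deleted nodes 10; deleted edges (10,7,e); added nodes (none); added edges (none); result: nodes: 2:b, 5:b, 6:b, 7:b edges: (2,5,e)
final:
nodes: 2:b, 5:b, 6:b, 7:b
edges: (2,5,e)


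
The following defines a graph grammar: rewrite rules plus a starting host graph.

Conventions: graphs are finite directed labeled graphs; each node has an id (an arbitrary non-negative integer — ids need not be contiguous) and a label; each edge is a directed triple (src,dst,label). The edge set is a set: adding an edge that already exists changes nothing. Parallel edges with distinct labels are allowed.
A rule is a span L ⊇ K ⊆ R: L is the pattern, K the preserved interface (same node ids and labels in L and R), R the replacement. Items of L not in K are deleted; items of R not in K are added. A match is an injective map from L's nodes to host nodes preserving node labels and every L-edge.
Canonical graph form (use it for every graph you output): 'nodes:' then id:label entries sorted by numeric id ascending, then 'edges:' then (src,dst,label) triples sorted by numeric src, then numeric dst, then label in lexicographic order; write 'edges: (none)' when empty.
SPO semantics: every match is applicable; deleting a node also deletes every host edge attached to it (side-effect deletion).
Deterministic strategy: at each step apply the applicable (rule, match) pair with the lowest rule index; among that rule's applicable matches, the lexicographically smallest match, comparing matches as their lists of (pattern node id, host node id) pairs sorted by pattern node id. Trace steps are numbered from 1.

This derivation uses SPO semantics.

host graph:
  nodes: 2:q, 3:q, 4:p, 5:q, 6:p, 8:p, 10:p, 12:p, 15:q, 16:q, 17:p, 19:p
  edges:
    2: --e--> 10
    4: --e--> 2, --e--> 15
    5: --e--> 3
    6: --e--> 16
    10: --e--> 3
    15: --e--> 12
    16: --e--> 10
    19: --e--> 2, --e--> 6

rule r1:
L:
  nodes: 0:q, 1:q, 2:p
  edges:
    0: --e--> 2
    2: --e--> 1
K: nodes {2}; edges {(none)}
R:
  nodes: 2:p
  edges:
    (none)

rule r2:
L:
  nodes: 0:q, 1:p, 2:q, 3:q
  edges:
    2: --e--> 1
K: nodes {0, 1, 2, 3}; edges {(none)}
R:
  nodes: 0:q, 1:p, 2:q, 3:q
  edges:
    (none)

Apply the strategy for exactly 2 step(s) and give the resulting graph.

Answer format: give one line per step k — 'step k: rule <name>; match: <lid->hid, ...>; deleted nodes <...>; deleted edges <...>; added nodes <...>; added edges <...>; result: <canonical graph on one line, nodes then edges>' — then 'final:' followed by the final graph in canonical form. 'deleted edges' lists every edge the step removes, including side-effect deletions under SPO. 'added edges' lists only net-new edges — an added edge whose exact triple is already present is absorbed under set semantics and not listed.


step 1: rule r1; match: 0->2, 1->3, 2->10; deleted nodes 2, 3; deleted edges (2,10,e); (4,2,e); (5,3,e); (10,3,e); (19,2,e); added nodes (none); added edges (none); result: nodes: 4:p, 5:q, 6:p, 8:p, 10:p, 12:p, 15:q, 16:q, 17:p, 19:p edges: (4,15,e); (6,16,e); (15,12,e); (16,10,e); (19,6,e)
step 2: rule r2; match: 0->5, 1->10, 2->16, 3->15; deleted nodes (none); deleted edges (16,10,e); added nodes (none); added edges (none); result: nodes: 4:p, 5:q, 6:p, 8:p, 10:p, 12:p, 15:q, 16:q, 17:p, 19:p edges: (4,15,e); (6,16,e); (15,12,e); (19,6,e)
final:
nodes: 4:p, 5:q, 6:p, 8:p, 10:p, 12:p, 15:q, 16:q, 17:p, 19:p
edges: (4,15,e); (6,16,e); (15,12,e); (19,6,e)


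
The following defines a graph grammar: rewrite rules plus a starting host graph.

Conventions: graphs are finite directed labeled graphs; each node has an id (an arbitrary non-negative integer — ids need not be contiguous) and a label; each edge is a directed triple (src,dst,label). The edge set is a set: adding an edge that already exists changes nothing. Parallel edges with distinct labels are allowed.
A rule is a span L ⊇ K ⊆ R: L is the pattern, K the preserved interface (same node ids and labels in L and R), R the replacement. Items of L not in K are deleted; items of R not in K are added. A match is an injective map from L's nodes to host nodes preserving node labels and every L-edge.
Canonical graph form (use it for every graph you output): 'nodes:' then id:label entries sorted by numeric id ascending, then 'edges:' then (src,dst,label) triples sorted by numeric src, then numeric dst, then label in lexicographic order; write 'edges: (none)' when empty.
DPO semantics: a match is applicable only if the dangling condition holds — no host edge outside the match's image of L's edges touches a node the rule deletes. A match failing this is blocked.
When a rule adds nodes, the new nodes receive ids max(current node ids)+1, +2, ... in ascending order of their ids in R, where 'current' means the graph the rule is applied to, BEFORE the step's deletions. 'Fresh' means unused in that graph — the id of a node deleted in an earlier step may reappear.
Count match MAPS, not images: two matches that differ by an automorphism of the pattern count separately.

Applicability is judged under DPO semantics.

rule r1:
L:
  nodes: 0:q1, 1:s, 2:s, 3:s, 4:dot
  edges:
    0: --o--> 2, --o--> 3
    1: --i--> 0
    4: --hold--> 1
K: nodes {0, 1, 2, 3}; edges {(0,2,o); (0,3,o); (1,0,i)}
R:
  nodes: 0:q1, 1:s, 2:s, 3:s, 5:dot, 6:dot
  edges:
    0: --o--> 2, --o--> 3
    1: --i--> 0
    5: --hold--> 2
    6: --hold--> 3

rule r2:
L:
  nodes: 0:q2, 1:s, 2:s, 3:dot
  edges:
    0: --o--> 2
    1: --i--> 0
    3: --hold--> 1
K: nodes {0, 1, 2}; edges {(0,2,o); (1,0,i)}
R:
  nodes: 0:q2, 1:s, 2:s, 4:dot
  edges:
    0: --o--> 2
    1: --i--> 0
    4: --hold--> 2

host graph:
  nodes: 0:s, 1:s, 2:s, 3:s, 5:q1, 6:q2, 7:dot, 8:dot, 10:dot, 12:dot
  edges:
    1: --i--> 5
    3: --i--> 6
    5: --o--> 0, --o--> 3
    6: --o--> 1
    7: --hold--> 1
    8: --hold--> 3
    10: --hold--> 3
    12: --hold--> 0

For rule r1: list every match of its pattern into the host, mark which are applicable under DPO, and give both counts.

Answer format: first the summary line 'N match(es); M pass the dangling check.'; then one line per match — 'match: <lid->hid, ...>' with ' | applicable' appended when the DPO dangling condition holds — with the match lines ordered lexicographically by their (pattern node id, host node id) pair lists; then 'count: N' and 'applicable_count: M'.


2 match(es); 2 pass the dangling check.
match: 0->5, 1->1, 2->0, 3->3, 4->7 | applicable
match: 0->5, 1->1, 2->3, 3->0, 4->7 | applicable
count: 2
applicable_count: 2


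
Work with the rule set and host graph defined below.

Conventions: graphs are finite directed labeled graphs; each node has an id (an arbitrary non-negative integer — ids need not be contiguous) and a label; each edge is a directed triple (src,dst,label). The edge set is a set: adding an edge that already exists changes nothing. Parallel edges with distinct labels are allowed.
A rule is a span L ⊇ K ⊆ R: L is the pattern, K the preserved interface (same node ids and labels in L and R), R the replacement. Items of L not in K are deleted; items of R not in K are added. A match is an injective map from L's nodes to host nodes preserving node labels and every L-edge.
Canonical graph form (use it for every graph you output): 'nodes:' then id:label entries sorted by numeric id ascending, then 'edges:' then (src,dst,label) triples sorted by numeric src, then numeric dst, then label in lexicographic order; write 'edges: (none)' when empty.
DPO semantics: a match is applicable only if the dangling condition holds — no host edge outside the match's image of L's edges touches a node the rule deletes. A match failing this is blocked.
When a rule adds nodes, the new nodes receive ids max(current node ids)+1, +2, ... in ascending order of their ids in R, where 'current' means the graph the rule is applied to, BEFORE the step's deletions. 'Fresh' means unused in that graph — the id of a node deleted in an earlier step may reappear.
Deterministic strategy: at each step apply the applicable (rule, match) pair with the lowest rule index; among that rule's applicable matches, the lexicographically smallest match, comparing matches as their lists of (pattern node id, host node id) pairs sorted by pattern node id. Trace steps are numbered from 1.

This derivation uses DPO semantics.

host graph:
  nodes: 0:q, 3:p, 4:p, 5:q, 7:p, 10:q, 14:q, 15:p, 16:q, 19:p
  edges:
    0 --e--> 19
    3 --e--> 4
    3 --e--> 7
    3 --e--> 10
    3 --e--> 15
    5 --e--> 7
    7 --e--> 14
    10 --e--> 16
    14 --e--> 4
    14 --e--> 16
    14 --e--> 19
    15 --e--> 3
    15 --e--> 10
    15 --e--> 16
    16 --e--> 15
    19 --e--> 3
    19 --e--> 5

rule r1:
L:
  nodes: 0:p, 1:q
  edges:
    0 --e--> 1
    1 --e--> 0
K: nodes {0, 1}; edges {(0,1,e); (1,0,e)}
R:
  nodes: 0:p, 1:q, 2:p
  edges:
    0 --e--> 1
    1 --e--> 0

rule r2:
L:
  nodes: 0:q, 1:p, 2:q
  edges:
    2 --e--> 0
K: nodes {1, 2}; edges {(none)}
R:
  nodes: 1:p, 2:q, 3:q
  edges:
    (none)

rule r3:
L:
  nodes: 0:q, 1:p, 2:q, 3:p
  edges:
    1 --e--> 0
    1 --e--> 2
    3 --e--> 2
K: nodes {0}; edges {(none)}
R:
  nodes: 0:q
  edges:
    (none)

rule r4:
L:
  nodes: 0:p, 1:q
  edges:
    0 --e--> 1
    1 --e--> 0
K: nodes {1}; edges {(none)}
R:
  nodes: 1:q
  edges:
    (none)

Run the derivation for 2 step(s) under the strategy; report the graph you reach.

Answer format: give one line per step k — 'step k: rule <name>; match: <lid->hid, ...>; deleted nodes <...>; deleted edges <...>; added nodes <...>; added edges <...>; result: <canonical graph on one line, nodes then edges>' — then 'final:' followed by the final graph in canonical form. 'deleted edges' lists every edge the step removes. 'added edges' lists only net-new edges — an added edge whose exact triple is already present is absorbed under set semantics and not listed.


step 1: rule r1; match: 0->15, 1->16; deleted nodes (none); deleted edges (none); added nodes 20; added edges (none); result: nodes: 0:q, 3:p, 4:p, 5:q, 7:p, 10:q, 14:q, 15:p, 16:q, 19:p, 20:p edges: (0,19,e); (3,4,e); (3,7,e); (3,10,e); (3,15,e); (5,7,e); (7,14,e); (10,16,e); (14,4,e); (14,16,e); (14,19,e); (15,3,e); (15,10,e); (15,16,e); (16,15,e); (19,3,e); (19,5,e)
step 2: rule r1; match: 0->15, 1->16; deleted nodes (none); deleted edges (none); added nodes 21; added edges (none); result: nodes: 0:q, 3:p, 4:p, 5:q, 7:p, 10:q, 14:q, 15:p, 16:q, 19:p, 20:p, 21:p edges: (0,19,e); (3,4,e); (3,7,e); (3,10,e); (3,15,e); (5,7,e); (7,14,e); (10,16,e); (14,4,e); (14,16,e); (14,19,e); (15,3,e); (15,10,e); (15,16,e); (16,15,e); (19,3,e); (19,5,e)
final:
nodes: 0:q, 3:p, 4:p, 5:q, 7:p, 10:q, 14:q, 15:p, 16:q, 19:p, 20:p, 21:p
edges: (0,19,e); (3,4,e); (3,7,e); (3,10,e); (3,15,e); (5,7,e); (7,14,e); (10,16,e); (14,4,e); (14,16,e); (14,19,e); (15,3,e); (15,10,e); (15,16,e); (16,15,e); (19,3,e); (19,5,e)


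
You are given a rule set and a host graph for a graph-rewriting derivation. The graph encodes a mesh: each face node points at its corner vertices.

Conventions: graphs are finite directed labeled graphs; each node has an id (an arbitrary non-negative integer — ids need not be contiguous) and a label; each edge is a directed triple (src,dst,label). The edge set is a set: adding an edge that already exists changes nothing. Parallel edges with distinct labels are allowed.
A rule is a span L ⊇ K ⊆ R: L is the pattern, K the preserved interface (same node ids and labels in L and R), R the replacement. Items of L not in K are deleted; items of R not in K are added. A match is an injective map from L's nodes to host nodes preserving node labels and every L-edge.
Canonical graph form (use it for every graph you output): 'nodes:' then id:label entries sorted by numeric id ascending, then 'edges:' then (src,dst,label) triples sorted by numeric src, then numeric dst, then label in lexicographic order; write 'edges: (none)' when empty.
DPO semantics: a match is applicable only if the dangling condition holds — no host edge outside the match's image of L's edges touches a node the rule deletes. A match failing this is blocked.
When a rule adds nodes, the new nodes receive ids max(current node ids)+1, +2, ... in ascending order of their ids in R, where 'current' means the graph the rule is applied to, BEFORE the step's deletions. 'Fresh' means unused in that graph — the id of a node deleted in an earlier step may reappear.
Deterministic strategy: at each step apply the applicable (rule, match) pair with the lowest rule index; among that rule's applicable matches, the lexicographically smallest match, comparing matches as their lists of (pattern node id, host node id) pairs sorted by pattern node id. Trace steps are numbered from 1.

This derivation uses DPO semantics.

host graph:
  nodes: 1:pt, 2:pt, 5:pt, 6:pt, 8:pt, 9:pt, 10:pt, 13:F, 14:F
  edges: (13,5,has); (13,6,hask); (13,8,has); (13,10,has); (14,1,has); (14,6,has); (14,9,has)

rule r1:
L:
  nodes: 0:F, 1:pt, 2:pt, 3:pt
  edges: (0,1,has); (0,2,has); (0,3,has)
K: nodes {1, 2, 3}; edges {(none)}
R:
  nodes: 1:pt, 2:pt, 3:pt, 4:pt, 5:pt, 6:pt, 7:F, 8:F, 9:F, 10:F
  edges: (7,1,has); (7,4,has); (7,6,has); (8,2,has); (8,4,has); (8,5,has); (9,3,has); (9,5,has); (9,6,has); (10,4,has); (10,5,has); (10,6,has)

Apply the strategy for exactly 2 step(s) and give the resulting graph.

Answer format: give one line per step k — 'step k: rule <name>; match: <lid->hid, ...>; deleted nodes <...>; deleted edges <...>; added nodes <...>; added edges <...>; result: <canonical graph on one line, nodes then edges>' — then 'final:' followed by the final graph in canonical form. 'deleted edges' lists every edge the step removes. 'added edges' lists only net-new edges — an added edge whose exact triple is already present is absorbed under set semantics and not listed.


step 1: rule r1; match: 0->14, 1->1, 2->6, 3->9; deleted nodes 14; deleted edges (14,1,has); (14,6,has); (14,9,has); added nodes 15, 16, 17, 18, 19, 20, 21; added edges (18,1,has); (18,15,has); (18,17,has); (19,6,has); (19,15,has); (19,16,has); (20,9,has); (20,16,has); (20,17,has); (21,15,has); (21,16,has); (21,17,has); result: nodes: 1:pt, 2:pt, 5:pt, 6:pt, 8:pt, 9:pt, 10:pt, 13:F, 15:pt, 16:pt, 17:pt, 18:F, 19:F, 20:F, 21:F edges: (13,5,has); (13,6,hask); (13,8,has); (13,10,has); (18,1,has); (18,15,has); (18,17,has); (19,6,has); (19,15,has); (19,16,has); (20,9,has); (20,16,has); (20,17,has); (21,15,has); (21,16,has); (21,17,has)
step 2: rule r1; match: 0->18, 1->1, 2->15, 3->17; deleted nodes 18; deleted edges (18,1,has); (18,15,has); (18,17,has); added nodes 22, 23, 24, 25, 26, 27, 28; added edges (25,1,has); (25,22,has); (25,24,has); (26,15,has); (26,22,has); (26,23,has); (27,17,has); (27,23,has); (27,24,has); (28,22,has); (28,23,has); (28,24,has); result: nodes: 1:pt, 2:pt, 5:pt, 6:pt, 8:pt, 9:pt, 10:pt, 13:F, 15:pt, 16:pt, 17:pt, 19:F, 20:F, 21:F, 22:pt, 23:pt, 24:pt, 25:F, 26:F, 27:F, 28:F edges: (13,5,has); (13,6,hask); (13,8,has); (13,10,has); (19,6,has); (19,15,has); (19,16,has); (20,9,has); (20,16,has); (20,17,has); (21,15,has); (21,16,has); (21,17,has); (25,1,has); (25,22,has); (25,24,has); (26,15,has); (26,22,has); (26,23,has); (27,17,has); (27,23,has); (27,24,has); (28,22,has); (28,23,has); (28,24,has)
final:
nodes: 1:pt, 2:pt, 5:pt, 6:pt, 8:pt, 9:pt, 10:pt, 13:F, 15:pt, 16:pt, 17:pt, 19:F, 20:F, 21:F, 22:pt, 23:pt, 24:pt, 25:F, 26:F, 27:F, 28:F
edges: (13,5,has); (13,6,hask); (13,8,has); (13,10,has); (19,6,has); (19,15,has); (19,16,has); (20,9,has); (20,16,has); (20,17,has); (21,15,has); (21,16,has); (21,17,has); (25,1,has); (25,22,has); (25,24,has); (26,15,has); (26,22,has); (26,23,has); (27,17,has); (27,23,has); (27,24,has); (28,22,has); (28,23,has); (28,24,has)
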